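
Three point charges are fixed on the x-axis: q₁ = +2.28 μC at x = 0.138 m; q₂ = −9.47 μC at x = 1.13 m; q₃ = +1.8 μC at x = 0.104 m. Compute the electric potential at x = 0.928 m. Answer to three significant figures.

Electric potential is a scalar, so the contributions from each charge add algebraically: V = Σ kqᵢ/rᵢ.
Distances from the field point to each charge: r₁ = 0.790 m, r₂ = 0.202 m, r₃ = 0.824 m.
V = k[(2.28×10⁻⁶)/(0.790) + (-9.47×10⁻⁶)/(0.202) + (1.80×10⁻⁶)/(0.824)] = -3.76×10⁵ V.

-3.76×10⁵ V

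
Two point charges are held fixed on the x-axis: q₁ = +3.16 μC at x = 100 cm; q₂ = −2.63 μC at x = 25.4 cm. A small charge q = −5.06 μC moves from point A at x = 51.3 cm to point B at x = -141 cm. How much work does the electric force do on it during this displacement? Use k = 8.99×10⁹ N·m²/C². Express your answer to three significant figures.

The work done by the electric force is W_field = −ΔU = −q(V_B − V_A) = q(V_A − V_B).
At A: distances to the source charges are 0.487 m, 0.259 m; V_A = Σ kqᵢ/rᵢ = -3.30×10⁴ V.
At B: distances to the source charges are 2.41 m, 1.66 m; V_B = Σ kqᵢ/rᵢ = -2420 V.
ΔV = V_B − V_A = 3.05×10⁴ V.
W_field = −qΔV = −(-5.06×10⁻⁶ C)(3.05×10⁴ V) = 0.155 J.

0.155 J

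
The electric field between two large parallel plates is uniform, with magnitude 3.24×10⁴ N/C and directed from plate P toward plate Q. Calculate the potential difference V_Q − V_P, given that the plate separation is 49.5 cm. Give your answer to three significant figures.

-1.60×10⁴ V

In a uniform field, potential decreases in the direction of E: ΔV = −E·d for a displacement d parallel to E.
Going from P to Q is a displacement of 49.5 cm along the field, so V_Q − V_P = −Ed = -1.60×10⁴ V.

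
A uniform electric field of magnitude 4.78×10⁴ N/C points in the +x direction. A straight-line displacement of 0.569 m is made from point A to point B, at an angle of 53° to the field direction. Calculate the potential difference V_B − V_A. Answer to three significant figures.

Only the component of displacement along E changes the potential: ΔV = −E·d·cosθ.
ΔV = −(4.78×10⁴ V/m)(0.569 m)cos53° = -1.64×10⁴ V.

-1.64×10⁴ V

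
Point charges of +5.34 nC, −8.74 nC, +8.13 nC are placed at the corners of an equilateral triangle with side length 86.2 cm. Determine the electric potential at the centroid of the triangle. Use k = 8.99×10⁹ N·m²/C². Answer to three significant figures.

85.4 V

Electric potential is a scalar, so the contributions from each charge add algebraically: V = Σ kqᵢ/rᵢ.
The distance from each vertex to the centroid is a/√3 = 0.498 m.
V = k[(5.34×10⁻⁹)/(0.498) + (-8.74×10⁻⁹)/(0.498) + (8.13×10⁻⁹)/(0.498)] = 85.4 V.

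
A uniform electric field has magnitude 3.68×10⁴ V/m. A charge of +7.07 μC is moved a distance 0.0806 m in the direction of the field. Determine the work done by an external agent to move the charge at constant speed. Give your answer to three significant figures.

-0.0210 J

The potential change for a displacement 0.0806 m in the direction of the field is ΔV = −Ed = -2970 V.
W_ext = qΔV = -0.0210 J.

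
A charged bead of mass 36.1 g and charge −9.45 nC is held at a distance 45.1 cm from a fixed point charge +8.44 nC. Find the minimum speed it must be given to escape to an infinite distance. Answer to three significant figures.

To just escape, total mechanical energy must reach zero at infinity: ½mv²_min + U = 0, so ½mv²_min = −U = |kQq|/r.
|U| = |kQq|/r = (8.99×10⁹ N·m²/C²)(8.44×10⁻⁹)(9.45×10⁻⁹)/(0.451) = 1.59×10⁻⁶ J.
v_min = √(2|U|/m) = √(2·1.59×10⁻⁶/0.0361) = 9.39×10⁻³ m/s.

9.39×10⁻³ m/s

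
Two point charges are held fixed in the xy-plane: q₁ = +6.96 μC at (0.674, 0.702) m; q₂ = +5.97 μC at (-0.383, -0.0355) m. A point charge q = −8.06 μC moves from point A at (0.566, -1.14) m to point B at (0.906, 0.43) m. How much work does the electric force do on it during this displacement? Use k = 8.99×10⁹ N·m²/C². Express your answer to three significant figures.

1.16 J

The work done by the electric force is W_field = −ΔU = −q(V_B − V_A) = q(V_A − V_B).
At A: distances to the source charges are 1.85 m, 1.46 m; V_A = Σ kqᵢ/rᵢ = 7.08×10⁴ V.
At B: distances to the source charges are 0.358 m, 1.37 m; V_B = Σ kqᵢ/rᵢ = 2.14×10⁵ V.
ΔV = V_B − V_A = 1.43×10⁵ V.
W_field = −qΔV = −(-8.06×10⁻⁶ C)(1.43×10⁵ V) = 1.16 J.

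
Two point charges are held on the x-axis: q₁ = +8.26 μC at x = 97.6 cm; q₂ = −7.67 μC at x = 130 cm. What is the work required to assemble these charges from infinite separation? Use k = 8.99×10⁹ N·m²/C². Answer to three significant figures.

The work to assemble the configuration equals its total potential energy, U = Σ kqᵢqⱼ/rᵢⱼ over all pairs.
Pair separations: r₁₂ = 0.324 m.
U = (-1.76) = -1.76 J.

-1.76 J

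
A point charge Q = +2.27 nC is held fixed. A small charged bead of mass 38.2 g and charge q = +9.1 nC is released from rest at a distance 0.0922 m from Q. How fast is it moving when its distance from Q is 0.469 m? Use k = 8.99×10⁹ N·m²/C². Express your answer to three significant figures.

Only the electrostatic force acts, so mechanical energy is conserved: ½mv² = U₁ − U₂ = kQq(1/r₁ − 1/r₂).
U₁ − U₂ = (8.99×10⁹ N·m²/C²)(2.27×10⁻⁹ C)(9.10×10⁻⁹ C)(1/0.0922 − 1/0.469) = 1.62×10⁻⁶ J.
v = √(2·1.62×10⁻⁶/0.0382) = 9.20×10⁻³ m/s.

9.20×10⁻³ m/s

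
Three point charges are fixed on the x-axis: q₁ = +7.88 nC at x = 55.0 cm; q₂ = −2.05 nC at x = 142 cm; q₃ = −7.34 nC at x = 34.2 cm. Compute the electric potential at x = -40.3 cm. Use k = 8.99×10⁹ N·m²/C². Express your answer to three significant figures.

Electric potential is a scalar, so the contributions from each charge add algebraically: V = Σ kqᵢ/rᵢ.
Distances from the field point to each charge: r₁ = 0.953 m, r₂ = 1.82 m, r₃ = 0.745 m.
V = k[(7.88×10⁻⁹)/(0.953) + (-2.05×10⁻⁹)/(1.82) + (-7.34×10⁻⁹)/(0.745)] = -24.3 V.

-24.3 V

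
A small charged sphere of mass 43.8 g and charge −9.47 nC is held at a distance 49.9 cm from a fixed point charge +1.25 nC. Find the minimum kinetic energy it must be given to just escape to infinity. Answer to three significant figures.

2.13×10⁻⁷ J

To just escape, total mechanical energy must reach zero at infinity: ½mv²_min + U = 0, so ½mv²_min = −U = |kQq|/r.
|U| = |kQq|/r = (8.99×10⁹ N·m²/C²)(1.25×10⁻⁹)(9.47×10⁻⁹)/(0.499) = 2.13×10⁻⁷ J.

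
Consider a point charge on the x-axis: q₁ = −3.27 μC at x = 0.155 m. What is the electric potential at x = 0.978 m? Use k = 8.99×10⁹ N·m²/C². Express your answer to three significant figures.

-3.57×10⁴ V

The total potential is the scalar sum of each charge's contribution, V = Σ kqᵢ/rᵢ.
V = k[(-3.27×10⁻⁶)/(0.823)] = -3.57×10⁴ V.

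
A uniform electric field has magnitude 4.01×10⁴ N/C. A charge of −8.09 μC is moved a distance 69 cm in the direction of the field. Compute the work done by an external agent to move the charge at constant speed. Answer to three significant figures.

The potential change for a displacement 69 cm in the direction of the field is ΔV = −Ed = -2.77×10⁴ V.
W_ext = qΔV = 0.224 J.

0.224 J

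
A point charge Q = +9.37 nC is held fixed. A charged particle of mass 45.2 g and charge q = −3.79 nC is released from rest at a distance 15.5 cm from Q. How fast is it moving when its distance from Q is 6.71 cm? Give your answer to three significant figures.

Only the electrostatic force acts, so mechanical energy is conserved: ½mv² = U₁ − U₂ = kQq(1/r₁ − 1/r₂).
U₁ − U₂ = (8.99×10⁹ N·m²/C²)(9.37×10⁻⁹ C)(-3.79×10⁻⁹ C)(1/0.155 − 1/0.0671) = 2.70×10⁻⁶ J.
v = √(2·2.70×10⁻⁶/0.0452) = 0.0109 m/s.

0.0109 m/s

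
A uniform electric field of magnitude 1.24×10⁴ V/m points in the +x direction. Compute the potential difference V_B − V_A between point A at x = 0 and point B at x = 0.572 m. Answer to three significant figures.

-7090 V

In a uniform field, potential decreases in the direction of E: V_B − V_A = −E·Δx.
V_B − V_A = −(1.24×10⁴ V/m)(0.572 m) = -7090 V.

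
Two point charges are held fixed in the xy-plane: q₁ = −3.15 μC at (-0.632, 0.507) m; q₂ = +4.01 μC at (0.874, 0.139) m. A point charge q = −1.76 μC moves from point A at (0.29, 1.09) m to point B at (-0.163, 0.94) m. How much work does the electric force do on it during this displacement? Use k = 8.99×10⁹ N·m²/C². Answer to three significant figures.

The work done by the electric force is W_field = −ΔU = −q(V_B − V_A) = q(V_A − V_B).
At A: distances to the source charges are 1.09 m, 1.12 m; V_A = Σ kqᵢ/rᵢ = 6340 V.
At B: distances to the source charges are 0.638 m, 1.31 m; V_B = Σ kqᵢ/rᵢ = -1.69×10⁴ V.
ΔV = V_B − V_A = -2.32×10⁴ V.
W_field = −qΔV = −(-1.76×10⁻⁶ C)(-2.32×10⁴ V) = -0.0408 J.

-0.0408 J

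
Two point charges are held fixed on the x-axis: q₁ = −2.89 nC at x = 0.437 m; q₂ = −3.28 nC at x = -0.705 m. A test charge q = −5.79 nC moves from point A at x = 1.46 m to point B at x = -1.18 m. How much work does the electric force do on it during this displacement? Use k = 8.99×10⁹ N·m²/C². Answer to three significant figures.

The work done by the electric force is W_field = −ΔU = −q(V_B − V_A) = q(V_A − V_B).
At A: distances to the source charges are 1.02 m, 2.17 m; V_A = Σ kqᵢ/rᵢ = -39.0 V.
At B: distances to the source charges are 1.62 m, 0.475 m; V_B = Σ kqᵢ/rᵢ = -78.1 V.
ΔV = V_B − V_A = -39.1 V.
W_field = −qΔV = −(-5.79×10⁻⁹ C)(-39.1 V) = -2.27×10⁻⁷ J.

-2.27×10⁻⁷ J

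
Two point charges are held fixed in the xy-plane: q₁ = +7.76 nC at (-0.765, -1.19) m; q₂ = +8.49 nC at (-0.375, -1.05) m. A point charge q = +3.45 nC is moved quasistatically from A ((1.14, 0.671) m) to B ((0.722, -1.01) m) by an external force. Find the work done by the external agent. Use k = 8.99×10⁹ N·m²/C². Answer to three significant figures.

For quasistatic motion the external work equals the change in potential energy: W_ext = qΔV = q(V_B − V_A).
At A: distances to the source charges are 2.66 m, 2.29 m; V_A = Σ kqᵢ/rᵢ = 59.5 V.
At B: distances to the source charges are 1.50 m, 1.10 m; V_B = Σ kqᵢ/rᵢ = 116 V.
ΔV = V_B − V_A = 56.6 V.
W_ext = qΔV = (3.45×10⁻⁹ C)(56.6 V) = 1.95×10⁻⁷ J.

1.95×10⁻⁷ J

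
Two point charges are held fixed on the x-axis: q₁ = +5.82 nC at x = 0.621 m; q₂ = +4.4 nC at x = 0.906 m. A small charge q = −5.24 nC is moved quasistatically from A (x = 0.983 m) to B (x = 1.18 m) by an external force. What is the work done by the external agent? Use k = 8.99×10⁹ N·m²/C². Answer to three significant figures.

2.20×10⁻⁶ J

For quasistatic motion the external work equals the change in potential energy: W_ext = qΔV = q(V_B − V_A).
At A: distances to the source charges are 0.362 m, 0.0770 m; V_A = Σ kqᵢ/rᵢ = 658 V.
At B: distances to the source charges are 0.559 m, 0.274 m; V_B = Σ kqᵢ/rᵢ = 238 V.
ΔV = V_B − V_A = -420 V.
W_ext = qΔV = (-5.24×10⁻⁹ C)(-420 V) = 2.20×10⁻⁶ J.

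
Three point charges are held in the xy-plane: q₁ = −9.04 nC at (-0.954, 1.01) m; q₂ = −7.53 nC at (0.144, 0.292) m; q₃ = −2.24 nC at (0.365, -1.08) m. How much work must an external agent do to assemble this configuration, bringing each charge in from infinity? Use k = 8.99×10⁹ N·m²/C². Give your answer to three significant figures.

The work to assemble the configuration equals its total potential energy, U = Σ kqᵢqⱼ/rᵢⱼ over all pairs.
Pair separations: r₁₂ = 1.31 m, r₁₃ = 2.47 m, r₂₃ = 1.39 m.
U = (4.66×10⁻⁷) + (7.37×10⁻⁸) + (1.09×10⁻⁷) = 6.49×10⁻⁷ J.

6.49×10⁻⁷ J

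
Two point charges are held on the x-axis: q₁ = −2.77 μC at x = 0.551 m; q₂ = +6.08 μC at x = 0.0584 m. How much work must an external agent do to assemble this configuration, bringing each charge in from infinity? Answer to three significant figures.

The work to assemble the configuration equals its total potential energy, U = Σ kqᵢqⱼ/rᵢⱼ over all pairs.
Pair separations: r₁₂ = 0.493 m.
U = (-0.307) = -0.307 J.

-0.307 J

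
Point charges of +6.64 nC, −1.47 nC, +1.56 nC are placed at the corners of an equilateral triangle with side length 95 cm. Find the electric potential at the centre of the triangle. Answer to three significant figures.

110 V

Electric potential is a scalar, so the contributions from each charge add algebraically: V = Σ kqᵢ/rᵢ.
The distance from each vertex to the centroid is a/√3 = 0.548 m.
V = k[(6.64×10⁻⁹)/(0.548) + (-1.47×10⁻⁹)/(0.548) + (1.56×10⁻⁹)/(0.548)] = 110 V.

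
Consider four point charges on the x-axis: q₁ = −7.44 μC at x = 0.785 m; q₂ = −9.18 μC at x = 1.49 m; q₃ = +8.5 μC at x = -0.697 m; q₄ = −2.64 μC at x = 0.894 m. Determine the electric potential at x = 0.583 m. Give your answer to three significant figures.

-4.39×10⁵ V

The total potential is the scalar sum of each charge's contribution, V = Σ kqᵢ/rᵢ.
Distances from the field point to each charge: r₁ = 0.202 m, r₂ = 0.907 m, r₃ = 1.28 m, r₄ = 0.311 m.
V = k[(-7.44×10⁻⁶)/(0.202) + (-9.18×10⁻⁶)/(0.907) + (8.50×10⁻⁶)/(1.28) + (-2.64×10⁻⁶)/(0.311)] = -4.39×10⁵ V.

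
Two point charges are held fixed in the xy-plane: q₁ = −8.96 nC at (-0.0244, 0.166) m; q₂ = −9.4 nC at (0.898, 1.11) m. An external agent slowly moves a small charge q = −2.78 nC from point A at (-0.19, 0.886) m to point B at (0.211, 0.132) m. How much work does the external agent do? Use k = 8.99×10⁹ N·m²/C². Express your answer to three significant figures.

For quasistatic motion the external work equals the change in potential energy: W_ext = qΔV = q(V_B − V_A).
At A: distances to the source charges are 0.739 m, 1.11 m; V_A = Σ kqᵢ/rᵢ = -185 V.
At B: distances to the source charges are 0.238 m, 1.20 m; V_B = Σ kqᵢ/rᵢ = -409 V.
ΔV = V_B − V_A = -224 V.
W_ext = qΔV = (-2.78×10⁻⁹ C)(-224 V) = 6.23×10⁻⁷ J.

6.23×10⁻⁷ J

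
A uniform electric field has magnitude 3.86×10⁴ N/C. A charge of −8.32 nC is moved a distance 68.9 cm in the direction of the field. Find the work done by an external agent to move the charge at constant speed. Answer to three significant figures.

The potential change for a displacement 68.9 cm in the direction of the field is ΔV = −Ed = -2.66×10⁴ V.
W_ext = qΔV = 2.21×10⁻⁴ J.

2.21×10⁻⁴ J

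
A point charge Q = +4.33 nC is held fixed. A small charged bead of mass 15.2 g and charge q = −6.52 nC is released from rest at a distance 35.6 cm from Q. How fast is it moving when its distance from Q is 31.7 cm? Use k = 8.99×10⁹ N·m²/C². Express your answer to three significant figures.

3.40×10⁻³ m/s

Only the electrostatic force acts, so mechanical energy is conserved: ½mv² = U₁ − U₂ = kQq(1/r₁ − 1/r₂).
U₁ − U₂ = (8.99×10⁹ N·m²/C²)(4.33×10⁻⁹ C)(-6.52×10⁻⁹ C)(1/0.356 − 1/0.317) = 8.77×10⁻⁸ J.
v = √(2·8.77×10⁻⁸/0.0152) = 3.40×10⁻³ m/s.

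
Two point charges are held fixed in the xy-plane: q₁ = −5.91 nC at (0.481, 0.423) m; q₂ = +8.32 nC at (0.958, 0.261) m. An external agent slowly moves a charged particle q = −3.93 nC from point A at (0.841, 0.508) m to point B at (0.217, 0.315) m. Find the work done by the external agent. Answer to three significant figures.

8.47×10⁻⁷ J

For quasistatic motion the external work equals the change in potential energy: W_ext = qΔV = q(V_B − V_A).
At A: distances to the source charges are 0.370 m, 0.273 m; V_A = Σ kqᵢ/rᵢ = 130 V.
At B: distances to the source charges are 0.285 m, 0.743 m; V_B = Σ kqᵢ/rᵢ = -85.6 V.
ΔV = V_B − V_A = -216 V.
W_ext = qΔV = (-3.93×10⁻⁹ C)(-216 V) = 8.47×10⁻⁷ J.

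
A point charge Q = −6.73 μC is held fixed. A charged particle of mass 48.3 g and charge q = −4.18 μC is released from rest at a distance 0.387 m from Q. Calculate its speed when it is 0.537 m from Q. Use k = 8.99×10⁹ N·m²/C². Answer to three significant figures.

2.75 m/s

Only the electrostatic force acts, so mechanical energy is conserved: ½mv² = U₁ − U₂ = kQq(1/r₁ − 1/r₂).
U₁ − U₂ = (8.99×10⁹ N·m²/C²)(-6.73×10⁻⁶ C)(-4.18×10⁻⁶ C)(1/0.387 − 1/0.537) = 0.183 J.
v = √(2·0.183/0.0483) = 2.75 m/s.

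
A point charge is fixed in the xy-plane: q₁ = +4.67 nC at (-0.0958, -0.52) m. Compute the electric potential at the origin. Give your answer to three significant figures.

The total potential is the scalar sum of each charge's contribution, V = Σ kqᵢ/rᵢ.
Distances from the field point to each charge: r₁ = 0.529 m.
V = k[(4.67×10⁻⁹)/(0.529)] = 79.4 V.

79.4 V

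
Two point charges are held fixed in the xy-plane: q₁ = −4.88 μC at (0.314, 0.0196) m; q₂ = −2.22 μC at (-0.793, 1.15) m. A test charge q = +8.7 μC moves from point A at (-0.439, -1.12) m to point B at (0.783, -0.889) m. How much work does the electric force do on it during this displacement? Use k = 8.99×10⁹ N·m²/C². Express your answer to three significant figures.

0.0856 J

The work done by the electric force is W_field = −ΔU = −q(V_B − V_A) = q(V_A − V_B).
At A: distances to the source charges are 1.37 m, 2.30 m; V_A = Σ kqᵢ/rᵢ = -4.08×10⁴ V.
At B: distances to the source charges are 1.02 m, 2.58 m; V_B = Σ kqᵢ/rᵢ = -5.07×10⁴ V.
ΔV = V_B − V_A = -9840 V.
W_field = −qΔV = −(8.70×10⁻⁶ C)(-9840 V) = 0.0856 J.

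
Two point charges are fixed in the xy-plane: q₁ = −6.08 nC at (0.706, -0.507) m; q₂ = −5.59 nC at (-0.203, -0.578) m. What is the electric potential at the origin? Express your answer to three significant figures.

Electric potential is a scalar, so the contributions from each charge add algebraically: V = Σ kqᵢ/rᵢ.
Distances from the field point to each charge: r₁ = 0.869 m, r₂ = 0.613 m.
V = k[(-6.08×10⁻⁹)/(0.869) + (-5.59×10⁻⁹)/(0.613)] = -145 V.

-145 V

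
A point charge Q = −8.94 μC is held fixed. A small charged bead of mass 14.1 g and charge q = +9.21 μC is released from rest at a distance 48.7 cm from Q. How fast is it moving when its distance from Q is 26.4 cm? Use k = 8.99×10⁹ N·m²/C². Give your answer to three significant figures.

Only the electrostatic force acts, so mechanical energy is conserved: ½mv² = U₁ − U₂ = kQq(1/r₁ − 1/r₂).
U₁ − U₂ = (8.99×10⁹ N·m²/C²)(-8.94×10⁻⁶ C)(9.21×10⁻⁶ C)(1/0.487 − 1/0.264) = 1.28 J.
v = √(2·1.28/0.0141) = 13.5 m/s.

13.5 m/s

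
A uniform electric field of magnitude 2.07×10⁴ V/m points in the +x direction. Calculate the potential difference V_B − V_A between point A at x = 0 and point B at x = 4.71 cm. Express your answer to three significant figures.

In a uniform field, potential decreases in the direction of E: V_B − V_A = −E·Δx.
V_B − V_A = −(2.07×10⁴ V/m)(0.0471 m) = -975 V.

-975 V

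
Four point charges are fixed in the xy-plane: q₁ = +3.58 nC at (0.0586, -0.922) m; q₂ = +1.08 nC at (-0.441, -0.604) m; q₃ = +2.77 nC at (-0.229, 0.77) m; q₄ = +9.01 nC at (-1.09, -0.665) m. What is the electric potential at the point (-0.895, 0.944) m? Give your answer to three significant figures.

Electric potential is a scalar, so the contributions from each charge add algebraically: V = Σ kqᵢ/rᵢ.
Distances from the field point to each charge: r₁ = 2.10 m, r₂ = 1.61 m, r₃ = 0.688 m, r₄ = 1.62 m.
V = k[(3.58×10⁻⁹)/(2.10) + (1.08×10⁻⁹)/(1.61) + (2.77×10⁻⁹)/(0.688) + (9.01×10⁻⁹)/(1.62)] = 108 V.

108 V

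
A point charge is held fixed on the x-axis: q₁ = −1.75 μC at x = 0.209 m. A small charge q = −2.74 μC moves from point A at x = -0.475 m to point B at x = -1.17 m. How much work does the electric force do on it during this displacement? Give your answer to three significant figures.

The work done by the electric force is W_field = −ΔU = −q(V_B − V_A) = q(V_A − V_B).
At A: distance to the source charge is 0.684 m; V_A = kq₁/r = -2.30×10⁴ V.
At B: distance to the source charge is 1.38 m; V_B = kq₁/r = -1.14×10⁴ V.
ΔV = V_B − V_A = 1.16×10⁴ V.
W_field = −qΔV = −(-2.74×10⁻⁶ C)(1.16×10⁴ V) = 0.0318 J.

0.0318 J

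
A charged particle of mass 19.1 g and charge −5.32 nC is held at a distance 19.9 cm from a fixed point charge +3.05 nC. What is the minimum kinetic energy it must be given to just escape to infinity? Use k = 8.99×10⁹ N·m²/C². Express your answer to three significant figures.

7.33×10⁻⁷ J

To just escape, total mechanical energy must reach zero at infinity: ½mv²_min + U = 0, so ½mv²_min = −U = |kQq|/r.
|U| = |kQq|/r = (8.99×10⁹ N·m²/C²)(3.05×10⁻⁹)(5.32×10⁻⁹)/(0.199) = 7.33×10⁻⁷ J.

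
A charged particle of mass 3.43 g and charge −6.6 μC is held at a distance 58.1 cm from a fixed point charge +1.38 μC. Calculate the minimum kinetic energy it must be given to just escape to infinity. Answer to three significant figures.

0.141 J

To just escape, total mechanical energy must reach zero at infinity: ½mv²_min + U = 0, so ½mv²_min = −U = |kQq|/r.
|U| = |kQq|/r = (8.99×10⁹ N·m²/C²)(1.38×10⁻⁶)(6.60×10⁻⁶)/(0.581) = 0.141 J.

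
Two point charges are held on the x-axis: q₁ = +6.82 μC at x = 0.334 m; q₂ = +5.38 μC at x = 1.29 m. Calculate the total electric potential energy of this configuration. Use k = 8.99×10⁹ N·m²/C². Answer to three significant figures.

The work to assemble the configuration equals its total potential energy, U = Σ kqᵢqⱼ/rᵢⱼ over all pairs.
Pair separations: r₁₂ = 0.956 m.
U = (0.345) = 0.345 J.

0.345 J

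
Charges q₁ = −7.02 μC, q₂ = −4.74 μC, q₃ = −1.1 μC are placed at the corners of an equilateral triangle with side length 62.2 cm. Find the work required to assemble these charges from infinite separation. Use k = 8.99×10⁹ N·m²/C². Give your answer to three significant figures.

The work to assemble the configuration equals its total potential energy, U = Σ kqᵢqⱼ/rᵢⱼ over all pairs.
All three pair separations equal the side length, 0.622 m.
U = (0.481) + (0.112) + (0.0754) = 0.668 J.

0.668 J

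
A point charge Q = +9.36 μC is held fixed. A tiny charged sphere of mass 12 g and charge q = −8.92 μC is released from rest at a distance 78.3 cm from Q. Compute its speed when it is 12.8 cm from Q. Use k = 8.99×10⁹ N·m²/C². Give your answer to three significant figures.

28.6 m/s

Only the electrostatic force acts, so mechanical energy is conserved: ½mv² = U₁ − U₂ = kQq(1/r₁ − 1/r₂).
U₁ − U₂ = (8.99×10⁹ N·m²/C²)(9.36×10⁻⁶ C)(-8.92×10⁻⁶ C)(1/0.783 − 1/0.128) = 4.91 J.
v = √(2·4.91/0.0120) = 28.6 m/s.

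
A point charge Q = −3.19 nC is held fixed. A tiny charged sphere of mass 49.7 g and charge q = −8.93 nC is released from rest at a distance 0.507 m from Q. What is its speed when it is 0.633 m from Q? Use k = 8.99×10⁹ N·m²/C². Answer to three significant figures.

Only the electrostatic force acts, so mechanical energy is conserved: ½mv² = U₁ − U₂ = kQq(1/r₁ − 1/r₂).
U₁ − U₂ = (8.99×10⁹ N·m²/C²)(-3.19×10⁻⁹ C)(-8.93×10⁻⁹ C)(1/0.507 − 1/0.633) = 1.01×10⁻⁷ J.
v = √(2·1.01×10⁻⁷/0.0497) = 2.01×10⁻³ m/s.

2.01×10⁻³ m/s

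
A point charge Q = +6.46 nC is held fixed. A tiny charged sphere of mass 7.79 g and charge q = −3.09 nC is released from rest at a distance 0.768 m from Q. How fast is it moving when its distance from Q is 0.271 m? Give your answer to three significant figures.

0.0105 m/s

Only the electrostatic force acts, so mechanical energy is conserved: ½mv² = U₁ − U₂ = kQq(1/r₁ − 1/r₂).
U₁ − U₂ = (8.99×10⁹ N·m²/C²)(6.46×10⁻⁹ C)(-3.09×10⁻⁹ C)(1/0.768 − 1/0.271) = 4.29×10⁻⁷ J.
v = √(2·4.29×10⁻⁷/7.79×10⁻³) = 0.0105 m/s.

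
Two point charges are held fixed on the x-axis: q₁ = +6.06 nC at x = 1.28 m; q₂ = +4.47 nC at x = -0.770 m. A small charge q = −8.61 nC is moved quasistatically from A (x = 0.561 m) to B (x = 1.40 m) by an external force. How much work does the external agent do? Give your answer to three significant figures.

-3.16×10⁻⁶ J

For quasistatic motion the external work equals the change in potential energy: W_ext = qΔV = q(V_B − V_A).
At A: distances to the source charges are 0.719 m, 1.33 m; V_A = Σ kqᵢ/rᵢ = 106 V.
At B: distances to the source charges are 0.120 m, 2.17 m; V_B = Σ kqᵢ/rᵢ = 473 V.
ΔV = V_B − V_A = 367 V.
W_ext = qΔV = (-8.61×10⁻⁹ C)(367 V) = -3.16×10⁻⁶ J.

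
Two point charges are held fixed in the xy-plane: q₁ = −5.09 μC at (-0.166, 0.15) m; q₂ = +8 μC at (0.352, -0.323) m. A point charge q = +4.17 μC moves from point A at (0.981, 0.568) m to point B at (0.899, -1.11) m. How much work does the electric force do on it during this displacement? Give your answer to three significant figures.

The work done by the electric force is W_field = −ΔU = −q(V_B − V_A) = q(V_A − V_B).
At A: distances to the source charges are 1.22 m, 1.09 m; V_A = Σ kqᵢ/rᵢ = 2.85×10⁴ V.
At B: distances to the source charges are 1.65 m, 0.958 m; V_B = Σ kqᵢ/rᵢ = 4.73×10⁴ V.
ΔV = V_B − V_A = 1.88×10⁴ V.
W_field = −qΔV = −(4.17×10⁻⁶ C)(1.88×10⁴ V) = -0.0786 J.

-0.0786 J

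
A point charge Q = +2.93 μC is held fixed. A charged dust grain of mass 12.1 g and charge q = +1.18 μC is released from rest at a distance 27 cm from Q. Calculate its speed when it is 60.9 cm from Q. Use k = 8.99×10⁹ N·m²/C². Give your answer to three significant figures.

Only the electrostatic force acts, so mechanical energy is conserved: ½mv² = U₁ − U₂ = kQq(1/r₁ − 1/r₂).
U₁ − U₂ = (8.99×10⁹ N·m²/C²)(2.93×10⁻⁶ C)(1.18×10⁻⁶ C)(1/0.270 − 1/0.609) = 0.0641 J.
v = √(2·0.0641/0.0121) = 3.25 m/s.

3.25 m/s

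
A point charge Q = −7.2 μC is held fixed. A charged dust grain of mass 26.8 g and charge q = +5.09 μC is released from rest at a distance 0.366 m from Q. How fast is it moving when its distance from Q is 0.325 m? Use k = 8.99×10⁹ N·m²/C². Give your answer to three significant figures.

Only the electrostatic force acts, so mechanical energy is conserved: ½mv² = U₁ − U₂ = kQq(1/r₁ − 1/r₂).
U₁ − U₂ = (8.99×10⁹ N·m²/C²)(-7.20×10⁻⁶ C)(5.09×10⁻⁶ C)(1/0.366 − 1/0.325) = 0.114 J.
v = √(2·0.114/0.0268) = 2.91 m/s.

2.91 m/s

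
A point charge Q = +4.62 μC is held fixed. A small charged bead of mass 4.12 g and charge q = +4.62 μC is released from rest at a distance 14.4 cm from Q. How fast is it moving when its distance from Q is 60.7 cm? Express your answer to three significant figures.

Only the electrostatic force acts, so mechanical energy is conserved: ½mv² = U₁ − U₂ = kQq(1/r₁ − 1/r₂).
U₁ − U₂ = (8.99×10⁹ N·m²/C²)(4.62×10⁻⁶ C)(4.62×10⁻⁶ C)(1/0.144 − 1/0.607) = 1.02 J.
v = √(2·1.02/4.12×10⁻³) = 22.2 m/s.

22.2 m/s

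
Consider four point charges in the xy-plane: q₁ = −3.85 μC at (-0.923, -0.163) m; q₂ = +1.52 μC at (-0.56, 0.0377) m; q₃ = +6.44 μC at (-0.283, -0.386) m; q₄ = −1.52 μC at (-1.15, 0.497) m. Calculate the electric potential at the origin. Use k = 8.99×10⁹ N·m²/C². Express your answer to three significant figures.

Electric potential is a scalar, so the contributions from each charge add algebraically: V = Σ kqᵢ/rᵢ.
Distances from the field point to each charge: r₁ = 0.937 m, r₂ = 0.561 m, r₃ = 0.479 m, r₄ = 1.25 m.
V = k[(-3.85×10⁻⁶)/(0.937) + (1.52×10⁻⁶)/(0.561) + (6.44×10⁻⁶)/(0.479) + (-1.52×10⁻⁶)/(1.25)] = 9.75×10⁴ V.

9.75×10⁴ V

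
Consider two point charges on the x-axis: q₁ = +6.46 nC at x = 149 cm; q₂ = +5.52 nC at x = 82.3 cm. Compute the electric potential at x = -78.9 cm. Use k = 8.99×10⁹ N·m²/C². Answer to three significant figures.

Electric potential is a scalar, so the contributions from each charge add algebraically: V = Σ kqᵢ/rᵢ.
Distances from the field point to each charge: r₁ = 2.28 m, r₂ = 1.61 m.
V = k[(6.46×10⁻⁹)/(2.28) + (5.52×10⁻⁹)/(1.61)] = 56.3 V.

56.3 V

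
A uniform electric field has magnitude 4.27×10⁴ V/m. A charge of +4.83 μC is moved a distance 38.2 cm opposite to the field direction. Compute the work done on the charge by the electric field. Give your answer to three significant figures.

-0.0788 J

The potential change for a displacement 38.2 cm opposite to the field direction is ΔV = +Ed = 1.63×10⁴ V.
W_field = −qΔV = -0.0788 J.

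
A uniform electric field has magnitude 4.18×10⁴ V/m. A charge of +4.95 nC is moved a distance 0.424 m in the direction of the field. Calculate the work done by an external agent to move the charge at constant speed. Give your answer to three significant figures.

-8.77×10⁻⁵ J

The potential change for a displacement 0.424 m in the direction of the field is ΔV = −Ed = -1.77×10⁴ V.
W_ext = qΔV = -8.77×10⁻⁵ J.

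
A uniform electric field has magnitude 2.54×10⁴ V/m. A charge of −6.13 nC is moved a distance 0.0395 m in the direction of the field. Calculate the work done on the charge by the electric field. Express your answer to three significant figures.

The potential change for a displacement 0.0395 m in the direction of the field is ΔV = −Ed = -1000 V.
W_field = −qΔV = -6.15×10⁻⁶ J.

-6.15×10⁻⁶ J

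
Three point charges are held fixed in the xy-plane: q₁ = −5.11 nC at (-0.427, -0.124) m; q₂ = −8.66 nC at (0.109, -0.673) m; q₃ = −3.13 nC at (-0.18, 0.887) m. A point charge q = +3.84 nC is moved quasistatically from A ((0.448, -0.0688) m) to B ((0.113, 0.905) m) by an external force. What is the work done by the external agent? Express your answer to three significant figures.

1.79×10⁻⁸ J

For quasistatic motion the external work equals the change in potential energy: W_ext = qΔV = q(V_B − V_A).
At A: distances to the source charges are 0.877 m, 0.693 m, 1.14 m; V_A = Σ kqᵢ/rᵢ = -189 V.
At B: distances to the source charges are 1.16 m, 1.58 m, 0.294 m; V_B = Σ kqᵢ/rᵢ = -185 V.
ΔV = V_B − V_A = 4.65 V.
W_ext = qΔV = (3.84×10⁻⁹ C)(4.65 V) = 1.79×10⁻⁸ J.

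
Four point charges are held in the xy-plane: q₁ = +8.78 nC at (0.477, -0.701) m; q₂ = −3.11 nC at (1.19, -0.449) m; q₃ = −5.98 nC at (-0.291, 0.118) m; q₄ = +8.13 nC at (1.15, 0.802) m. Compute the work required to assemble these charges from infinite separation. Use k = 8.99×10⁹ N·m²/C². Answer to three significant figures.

The assembly work is the sum of pairwise potential energies, U = Σ_{i<j} kqᵢqⱼ/rᵢⱼ.
Pair separations: r₁₂ = 0.756 m, r₁₃ = 1.12 m, r₁₄ = 1.65 m, r₂₃ = 1.59 m, r₂₄ = 1.25 m, r₃₄ = 1.60 m.
Summing all 6 pair terms gives U = -7.06×10⁻⁷ J.

-7.06×10⁻⁷ J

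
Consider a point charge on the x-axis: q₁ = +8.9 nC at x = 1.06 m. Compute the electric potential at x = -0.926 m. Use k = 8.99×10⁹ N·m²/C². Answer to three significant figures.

40.3 V

The total potential is the scalar sum of each charge's contribution, V = Σ kqᵢ/rᵢ.
V = k[(8.90×10⁻⁹)/(1.99)] = 40.3 V.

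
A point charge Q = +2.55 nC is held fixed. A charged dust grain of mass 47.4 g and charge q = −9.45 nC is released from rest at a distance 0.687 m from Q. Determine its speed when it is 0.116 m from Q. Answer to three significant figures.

8.09×10⁻³ m/s

Only the electrostatic force acts, so mechanical energy is conserved: ½mv² = U₁ − U₂ = kQq(1/r₁ − 1/r₂).
U₁ − U₂ = (8.99×10⁹ N·m²/C²)(2.55×10⁻⁹ C)(-9.45×10⁻⁹ C)(1/0.687 − 1/0.116) = 1.55×10⁻⁶ J.
v = √(2·1.55×10⁻⁶/0.0474) = 8.09×10⁻³ m/s.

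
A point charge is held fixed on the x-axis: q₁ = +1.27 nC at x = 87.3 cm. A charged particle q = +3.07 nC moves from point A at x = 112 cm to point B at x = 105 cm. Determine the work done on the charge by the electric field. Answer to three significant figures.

-5.61×10⁻⁸ J

The work done by the electric force is W_field = −ΔU = −q(V_B − V_A) = q(V_A − V_B).
At A: distance to the source charge is 0.247 m; V_A = kq₁/r = 46.2 V.
At B: distance to the source charge is 0.177 m; V_B = kq₁/r = 64.5 V.
ΔV = V_B − V_A = 18.3 V.
W_field = −qΔV = −(3.07×10⁻⁹ C)(18.3 V) = -5.61×10⁻⁸ J.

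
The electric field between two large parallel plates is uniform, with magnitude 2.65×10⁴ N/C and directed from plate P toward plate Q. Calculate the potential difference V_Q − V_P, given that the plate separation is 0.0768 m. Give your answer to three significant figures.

In a uniform field, potential decreases in the direction of E: ΔV = −E·d for a displacement d parallel to E.
Going from P to Q is a displacement of 0.0768 m along the field, so V_Q − V_P = −Ed = -2040 V.

-2040 V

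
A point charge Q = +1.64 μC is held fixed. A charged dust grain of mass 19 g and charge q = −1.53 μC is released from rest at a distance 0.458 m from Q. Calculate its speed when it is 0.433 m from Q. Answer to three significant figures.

Only the electrostatic force acts, so mechanical energy is conserved: ½mv² = U₁ − U₂ = kQq(1/r₁ − 1/r₂).
U₁ − U₂ = (8.99×10⁹ N·m²/C²)(1.64×10⁻⁶ C)(-1.53×10⁻⁶ C)(1/0.458 − 1/0.433) = 2.84×10⁻³ J.
v = √(2·2.84×10⁻³/0.0190) = 0.547 m/s.

0.547 m/s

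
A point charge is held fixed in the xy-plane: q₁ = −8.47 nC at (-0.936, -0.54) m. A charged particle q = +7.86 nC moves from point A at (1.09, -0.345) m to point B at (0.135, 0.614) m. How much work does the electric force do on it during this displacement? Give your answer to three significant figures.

8.61×10⁻⁸ J

The work done by the electric force is W_field = −ΔU = −q(V_B − V_A) = q(V_A − V_B).
At A: distance to the source charge is 2.04 m; V_A = kq₁/r = -37.4 V.
At B: distance to the source charge is 1.57 m; V_B = kq₁/r = -48.4 V.
ΔV = V_B − V_A = -11.0 V.
W_field = −qΔV = −(7.86×10⁻⁹ C)(-11.0 V) = 8.61×10⁻⁸ J.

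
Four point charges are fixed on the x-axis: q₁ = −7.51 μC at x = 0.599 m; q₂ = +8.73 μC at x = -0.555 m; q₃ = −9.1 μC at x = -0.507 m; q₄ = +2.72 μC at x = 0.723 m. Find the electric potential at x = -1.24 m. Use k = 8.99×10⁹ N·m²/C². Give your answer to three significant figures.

-2.13×10⁴ V

The total potential is the scalar sum of each charge's contribution, V = Σ kqᵢ/rᵢ.
Distances from the field point to each charge: r₁ = 1.84 m, r₂ = 0.685 m, r₃ = 0.733 m, r₄ = 1.96 m.
V = k[(-7.51×10⁻⁶)/(1.84) + (8.73×10⁻⁶)/(0.685) + (-9.10×10⁻⁶)/(0.733) + (2.72×10⁻⁶)/(1.96)] = -2.13×10⁴ V.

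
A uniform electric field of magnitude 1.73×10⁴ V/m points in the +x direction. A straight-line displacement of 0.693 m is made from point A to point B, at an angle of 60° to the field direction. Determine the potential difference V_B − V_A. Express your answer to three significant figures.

-5990 V

Only the component of displacement along E changes the potential: ΔV = −E·d·cosθ.
ΔV = −(1.73×10⁴ V/m)(0.693 m)cos60° = -5990 V.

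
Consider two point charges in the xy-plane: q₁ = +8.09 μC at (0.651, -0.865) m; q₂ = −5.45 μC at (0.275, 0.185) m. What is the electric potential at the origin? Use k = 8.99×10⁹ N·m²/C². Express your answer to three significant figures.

-8.06×10⁴ V

Electric potential is a scalar, so the contributions from each charge add algebraically: V = Σ kqᵢ/rᵢ.
Distances from the field point to each charge: r₁ = 1.08 m, r₂ = 0.331 m.
V = k[(8.09×10⁻⁶)/(1.08) + (-5.45×10⁻⁶)/(0.331)] = -8.06×10⁴ V.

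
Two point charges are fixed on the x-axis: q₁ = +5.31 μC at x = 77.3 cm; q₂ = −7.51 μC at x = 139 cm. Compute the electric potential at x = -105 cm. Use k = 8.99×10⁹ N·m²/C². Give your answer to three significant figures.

The total potential is the scalar sum of each charge's contribution, V = Σ kqᵢ/rᵢ.
Distances from the field point to each charge: r₁ = 1.82 m, r₂ = 2.44 m.
V = k[(5.31×10⁻⁶)/(1.82) + (-7.51×10⁻⁶)/(2.44)] = -1480 V.

-1480 V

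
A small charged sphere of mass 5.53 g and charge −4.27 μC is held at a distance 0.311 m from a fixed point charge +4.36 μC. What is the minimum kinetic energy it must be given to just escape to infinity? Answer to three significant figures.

To just escape, total mechanical energy must reach zero at infinity: ½mv²_min + U = 0, so ½mv²_min = −U = |kQq|/r.
|U| = |kQq|/r = (8.99×10⁹ N·m²/C²)(4.36×10⁻⁶)(4.27×10⁻⁶)/(0.311) = 0.538 J.

0.538 J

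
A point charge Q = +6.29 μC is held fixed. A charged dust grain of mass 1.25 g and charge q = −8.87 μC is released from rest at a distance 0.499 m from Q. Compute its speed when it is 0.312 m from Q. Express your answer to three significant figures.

31.0 m/s

Only the electrostatic force acts, so mechanical energy is conserved: ½mv² = U₁ − U₂ = kQq(1/r₁ − 1/r₂).
U₁ − U₂ = (8.99×10⁹ N·m²/C²)(6.29×10⁻⁶ C)(-8.87×10⁻⁶ C)(1/0.499 − 1/0.312) = 0.602 J.
v = √(2·0.602/1.25×10⁻³) = 31.0 m/s.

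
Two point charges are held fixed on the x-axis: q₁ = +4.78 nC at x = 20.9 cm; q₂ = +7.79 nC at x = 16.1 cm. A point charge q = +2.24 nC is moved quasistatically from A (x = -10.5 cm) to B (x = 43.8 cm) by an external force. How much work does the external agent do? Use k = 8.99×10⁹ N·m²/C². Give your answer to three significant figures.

For quasistatic motion the external work equals the change in potential energy: W_ext = qΔV = q(V_B − V_A).
At A: distances to the source charges are 0.314 m, 0.266 m; V_A = Σ kqᵢ/rᵢ = 400 V.
At B: distances to the source charges are 0.229 m, 0.277 m; V_B = Σ kqᵢ/rᵢ = 440 V.
ΔV = V_B − V_A = 40.3 V.
W_ext = qΔV = (2.24×10⁻⁹ C)(40.3 V) = 9.04×10⁻⁸ J.

9.04×10⁻⁸ J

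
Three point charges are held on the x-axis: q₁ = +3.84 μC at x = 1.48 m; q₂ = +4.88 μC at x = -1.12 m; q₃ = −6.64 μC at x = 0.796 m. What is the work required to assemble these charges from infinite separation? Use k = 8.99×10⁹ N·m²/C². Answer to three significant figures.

-0.422 J

The work to assemble the configuration equals its total potential energy, U = Σ kqᵢqⱼ/rᵢⱼ over all pairs.
Pair separations: r₁₂ = 2.60 m, r₁₃ = 0.684 m, r₂₃ = 1.92 m.
U = (0.0648) + (-0.335) + (-0.152) = -0.422 J.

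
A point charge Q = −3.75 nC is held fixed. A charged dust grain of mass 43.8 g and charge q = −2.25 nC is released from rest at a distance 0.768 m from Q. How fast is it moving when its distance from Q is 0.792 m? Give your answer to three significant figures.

3.70×10⁻⁴ m/s

Only the electrostatic force acts, so mechanical energy is conserved: ½mv² = U₁ − U₂ = kQq(1/r₁ − 1/r₂).
U₁ − U₂ = (8.99×10⁹ N·m²/C²)(-3.75×10⁻⁹ C)(-2.25×10⁻⁹ C)(1/0.768 − 1/0.792) = 2.99×10⁻⁹ J.
v = √(2·2.99×10⁻⁹/0.0438) = 3.70×10⁻⁴ m/s.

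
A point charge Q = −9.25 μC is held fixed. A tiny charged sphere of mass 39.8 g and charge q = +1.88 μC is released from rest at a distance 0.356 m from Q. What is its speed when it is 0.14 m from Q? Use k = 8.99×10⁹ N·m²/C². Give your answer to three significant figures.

5.84 m/s

Only the electrostatic force acts, so mechanical energy is conserved: ½mv² = U₁ − U₂ = kQq(1/r₁ − 1/r₂).
U₁ − U₂ = (8.99×10⁹ N·m²/C²)(-9.25×10⁻⁶ C)(1.88×10⁻⁶ C)(1/0.356 − 1/0.140) = 0.678 J.
v = √(2·0.678/0.0398) = 5.84 m/s.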